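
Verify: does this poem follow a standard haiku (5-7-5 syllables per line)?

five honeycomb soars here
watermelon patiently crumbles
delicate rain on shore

No

Line 1: "five honeycomb soars here": 1+3+1+1 = 6 (expected 5)
Line 2: "watermelon patiently crumbles": 4+3+2 = 9 (expected 7)
Line 3: "delicate rain on shore": 3+1+1+1 = 6 (expected 5)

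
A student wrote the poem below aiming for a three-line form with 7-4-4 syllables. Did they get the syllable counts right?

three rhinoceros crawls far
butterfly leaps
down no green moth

Yes

Line 1: three(1) + rhinoceros(4) + crawls(1) + far(1) = 7 ✓
Line 2: butterfly(3) + leaps(1) = 4 ✓
Line 3: down(1) + no(1) + green(1) + moth(1) = 4 ✓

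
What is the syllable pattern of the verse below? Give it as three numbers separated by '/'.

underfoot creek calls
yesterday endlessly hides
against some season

5/7/5

Line 1: underfoot (3), creek (1), calls (1) → 5
Line 2: yesterday (3), endlessly (3), hides (1) → 7
Line 3: against (2), some (1), season (2) → 5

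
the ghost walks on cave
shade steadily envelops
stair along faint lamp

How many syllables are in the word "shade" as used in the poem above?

1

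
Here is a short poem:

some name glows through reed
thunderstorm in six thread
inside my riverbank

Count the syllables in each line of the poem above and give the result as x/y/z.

Line 1: some(1) + name(1) + glows(1) + through(1) + reed(1) = 5
Line 2: thunderstorm(3) + in(1) + six(1) + thread(1) = 6
Line 3: inside(2) + my(1) + riverbank(3) = 6

5/6/6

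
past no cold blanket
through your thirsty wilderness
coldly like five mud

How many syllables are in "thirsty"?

"thirsty" has 2 syllables.

2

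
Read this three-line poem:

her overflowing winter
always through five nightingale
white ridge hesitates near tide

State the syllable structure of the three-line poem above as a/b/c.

Line 1: "her overflowing winter": 1+4+2 = 7
Line 2: "always through five nightingale": 2+1+1+3 = 7
Line 3: "white ridge hesitates near tide": 1+1+3+1+1 = 7

7/7/7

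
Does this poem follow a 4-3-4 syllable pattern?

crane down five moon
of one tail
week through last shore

Yes

Line 1: crane (1), down (1), five (1), moon (1) → 4 ✓
Line 2: of (1), one (1), tail (1) → 3 ✓
Line 3: week (1), through (1), last (1), shore (1) → 4 ✓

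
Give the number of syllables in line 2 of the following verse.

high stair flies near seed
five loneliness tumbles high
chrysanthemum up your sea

7

Line 2: "five loneliness tumbles high": 1+3+2+1 = 7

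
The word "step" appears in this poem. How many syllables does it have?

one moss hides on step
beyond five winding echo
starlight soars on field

1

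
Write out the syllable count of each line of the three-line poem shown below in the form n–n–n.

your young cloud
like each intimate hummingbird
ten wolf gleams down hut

3–8–5

Line 1: your (1), young (1), cloud (1) → 3
Line 2: like (1), each (1), intimate (3), hummingbird (3) → 8
Line 3: ten (1), wolf (1), gleams (1), down (1), hut (1) → 5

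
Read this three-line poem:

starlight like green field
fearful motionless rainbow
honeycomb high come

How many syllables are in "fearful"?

"fearful" has 2 syllables.

2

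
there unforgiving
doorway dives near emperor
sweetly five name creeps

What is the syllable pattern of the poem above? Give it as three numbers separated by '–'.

5–7–5

Line 1: there(1) + unforgiving(4) = 5
Line 2: doorway(2) + dives(1) + near(1) + emperor(3) = 7
Line 3: sweetly(2) + five(1) + name(1) + creeps(1) = 5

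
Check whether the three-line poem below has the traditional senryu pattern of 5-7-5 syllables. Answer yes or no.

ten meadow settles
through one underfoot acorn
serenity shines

Line 1: ten (1), meadow (2), settles (2) → 5 ✓
Line 2: through (1), one (1), underfoot (3), acorn (2) → 7 ✓
Line 3: serenity (4), shines (1) → 5 ✓

Yes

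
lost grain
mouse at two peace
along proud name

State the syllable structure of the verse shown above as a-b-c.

Line 1: lost(1) + grain(1) = 2
Line 2: mouse(1) + at(1) + two(1) + peace(1) = 4
Line 3: along(2) + proud(1) + name(1) = 4

2-4-4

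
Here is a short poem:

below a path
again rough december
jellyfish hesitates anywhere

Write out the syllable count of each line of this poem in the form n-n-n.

4-6-9

Line 1: "below a path": 2+1+1 = 4
Line 2: "again rough december": 2+1+3 = 6
Line 3: "jellyfish hesitates anywhere": 3+3+3 = 9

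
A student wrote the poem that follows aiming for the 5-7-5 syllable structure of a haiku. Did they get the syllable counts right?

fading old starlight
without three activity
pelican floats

Line 1: "fading old starlight": 2+1+2 = 5 ✓
Line 2: "without three activity": 2+1+4 = 7 ✓
Line 3: "pelican floats": 3+1 = 4 (expected 5)

No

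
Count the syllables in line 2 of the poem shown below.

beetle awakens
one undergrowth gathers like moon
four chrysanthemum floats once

8

Line 2: one(1) + undergrowth(3) + gathers(2) + like(1) + moon(1) = 8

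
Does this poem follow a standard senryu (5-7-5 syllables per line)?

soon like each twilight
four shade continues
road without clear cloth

No

Line 1: "soon like each twilight": 1+1+1+2 = 5 ✓
Line 2: "four shade continues": 1+1+3 = 5 (expected 7)
Line 3: "road without clear cloth": 1+2+1+1 = 5 ✓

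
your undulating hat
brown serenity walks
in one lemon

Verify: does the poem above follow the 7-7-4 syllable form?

Line 1: your (1), undulating (4), hat (1) → 6 (expected 7)
Line 2: brown (1), serenity (4), walks (1) → 6 (expected 7)
Line 3: in (1), one (1), lemon (2) → 4 ✓

No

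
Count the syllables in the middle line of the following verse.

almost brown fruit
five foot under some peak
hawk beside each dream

6

The middle line: five (1), foot (1), under (2), some (1), peak (1) → 6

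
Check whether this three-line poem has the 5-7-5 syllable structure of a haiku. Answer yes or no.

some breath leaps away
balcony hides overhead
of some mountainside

Yes

Line 1: some (1), breath (1), leaps (1), away (2) → 5 ✓
Line 2: balcony (3), hides (1), overhead (3) → 7 ✓
Line 3: of (1), some (1), mountainside (3) → 5 ✓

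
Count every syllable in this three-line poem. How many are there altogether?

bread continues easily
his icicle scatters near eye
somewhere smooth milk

19

Line 1: bread(1) + continues(3) + easily(3) = 7
Line 2: his(1) + icicle(3) + scatters(2) + near(1) + eye(1) = 8
Line 3: somewhere(2) + smooth(1) + milk(1) = 4
Total: 7 + 8 + 4 = 19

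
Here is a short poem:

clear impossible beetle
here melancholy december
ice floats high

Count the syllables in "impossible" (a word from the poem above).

4

"impossible" has 4 syllables.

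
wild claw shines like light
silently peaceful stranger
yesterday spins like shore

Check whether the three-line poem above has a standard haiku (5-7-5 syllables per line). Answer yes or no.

Line 1: "wild claw shines like light": 1+1+1+1+1 = 5 ✓
Line 2: "silently peaceful stranger": 3+2+2 = 7 ✓
Line 3: "yesterday spins like shore": 3+1+1+1 = 6 (expected 5)

No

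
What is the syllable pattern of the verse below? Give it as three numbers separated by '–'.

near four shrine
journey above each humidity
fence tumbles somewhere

3–9–5

Line 1: near(1) + four(1) + shrine(1) = 3
Line 2: journey(2) + above(2) + each(1) + humidity(4) = 9
Line 3: fence(1) + tumbles(2) + somewhere(2) = 5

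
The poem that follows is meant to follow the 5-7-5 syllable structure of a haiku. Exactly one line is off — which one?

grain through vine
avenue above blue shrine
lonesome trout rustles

The first line

Line 1: grain(1) + through(1) + vine(1) = 3 (expected 5)
Line 2: avenue(3) + above(2) + blue(1) + shrine(1) = 7 ✓
Line 3: lonesome(2) + trout(1) + rustles(2) = 5 ✓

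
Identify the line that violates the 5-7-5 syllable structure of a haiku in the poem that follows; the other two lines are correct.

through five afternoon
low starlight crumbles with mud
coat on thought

The third line

Line 1: "through five afternoon": 1+1+3 = 5 ✓
Line 2: "low starlight crumbles with mud": 1+2+2+1+1 = 7 ✓
Line 3: "coat on thought": 1+1+1 = 3 (expected 5)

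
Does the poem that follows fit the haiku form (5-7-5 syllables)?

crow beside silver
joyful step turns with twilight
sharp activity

Line 1: crow (1), beside (2), silver (2) → 5 ✓
Line 2: joyful (2), step (1), turns (1), with (1), twilight (2) → 7 ✓
Line 3: sharp (1), activity (4) → 5 ✓

Yes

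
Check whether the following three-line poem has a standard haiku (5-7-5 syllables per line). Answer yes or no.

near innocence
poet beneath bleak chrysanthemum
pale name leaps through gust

Line 1: near(1) + innocence(3) = 4 (expected 5)
Line 2: poet(2) + beneath(2) + bleak(1) + chrysanthemum(4) = 9 (expected 7)
Line 3: pale(1) + name(1) + leaps(1) + through(1) + gust(1) = 5 ✓

No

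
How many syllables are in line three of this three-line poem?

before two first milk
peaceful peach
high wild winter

4

Line three: high (1), wild (1), winter (2) → 4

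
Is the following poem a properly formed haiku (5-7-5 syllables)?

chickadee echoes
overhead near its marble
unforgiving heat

Line 1: chickadee (3), echoes (2) → 5 ✓
Line 2: overhead (3), near (1), its (1), marble (2) → 7 ✓
Line 3: unforgiving (4), heat (1) → 5 ✓

Yes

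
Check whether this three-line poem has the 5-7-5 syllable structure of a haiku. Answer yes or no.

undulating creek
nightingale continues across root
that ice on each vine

Line 1: undulating (4), creek (1) → 5 ✓
Line 2: nightingale (3), continues (3), across (2), root (1) → 9 (expected 7)
Line 3: that (1), ice (1), on (1), each (1), vine (1) → 5 ✓

No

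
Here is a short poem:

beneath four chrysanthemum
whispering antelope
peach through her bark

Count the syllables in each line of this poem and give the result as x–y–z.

7–6–4

Line 1: beneath (2), four (1), chrysanthemum (4) → 7
Line 2: whispering (3), antelope (3) → 6
Line 3: peach (1), through (1), her (1), bark (1) → 4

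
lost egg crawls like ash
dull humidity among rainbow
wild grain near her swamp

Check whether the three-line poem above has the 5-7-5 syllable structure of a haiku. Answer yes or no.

No

Line 1: lost (1), egg (1), crawls (1), like (1), ash (1) → 5 ✓
Line 2: dull (1), humidity (4), among (2), rainbow (2) → 9 (expected 7)
Line 3: wild (1), grain (1), near (1), her (1), swamp (1) → 5 ✓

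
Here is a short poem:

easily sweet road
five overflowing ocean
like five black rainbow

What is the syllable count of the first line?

The first line: easily (3), sweet (1), road (1) → 5

5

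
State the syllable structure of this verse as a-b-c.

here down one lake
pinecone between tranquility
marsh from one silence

Line 1: here(1) + down(1) + one(1) + lake(1) = 4
Line 2: pinecone(2) + between(2) + tranquility(4) = 8
Line 3: marsh(1) + from(1) + one(1) + silence(2) = 5

4-8-5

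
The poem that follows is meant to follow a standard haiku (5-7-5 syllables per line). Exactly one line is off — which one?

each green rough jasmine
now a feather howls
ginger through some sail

Line 1: each (1), green (1), rough (1), jasmine (2) → 5 ✓
Line 2: now (1), a (1), feather (2), howls (1) → 5 (expected 7)
Line 3: ginger (2), through (1), some (1), sail (1) → 5 ✓

Line 2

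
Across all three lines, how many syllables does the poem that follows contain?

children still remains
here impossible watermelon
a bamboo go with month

Line 1: children(2) + still(1) + remains(2) = 5
Line 2: here(1) + impossible(4) + watermelon(4) = 9
Line 3: a(1) + bamboo(2) + go(1) + with(1) + month(1) = 6
Total: 5 + 9 + 6 = 20

20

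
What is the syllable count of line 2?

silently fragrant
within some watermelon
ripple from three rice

Line 2: within(2) + some(1) + watermelon(4) = 7

7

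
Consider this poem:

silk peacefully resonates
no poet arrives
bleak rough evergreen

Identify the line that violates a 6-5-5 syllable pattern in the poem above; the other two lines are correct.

Line 1

Line 1: silk(1) + peacefully(3) + resonates(3) = 7 (expected 6)
Line 2: no(1) + poet(2) + arrives(2) = 5 ✓
Line 3: bleak(1) + rough(1) + evergreen(3) = 5 ✓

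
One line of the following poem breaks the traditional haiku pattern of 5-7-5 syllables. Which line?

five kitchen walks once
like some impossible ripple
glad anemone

Line 1: five (1), kitchen (2), walks (1), once (1) → 5 ✓
Line 2: like (1), some (1), impossible (4), ripple (2) → 8 (expected 7)
Line 3: glad (1), anemone (4) → 5 ✓

Line 2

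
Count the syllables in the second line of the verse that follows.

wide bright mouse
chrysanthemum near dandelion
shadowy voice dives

9

The second line: chrysanthemum(4) + near(1) + dandelion(4) = 9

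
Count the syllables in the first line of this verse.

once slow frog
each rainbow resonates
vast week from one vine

3

The first line: "once slow frog": 1+1+1 = 3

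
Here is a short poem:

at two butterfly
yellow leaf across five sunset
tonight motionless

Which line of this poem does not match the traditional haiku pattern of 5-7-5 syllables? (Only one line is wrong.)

Line 1: "at two butterfly": 1+1+3 = 5 ✓
Line 2: "yellow leaf across five sunset": 2+1+2+1+2 = 8 (expected 7)
Line 3: "tonight motionless": 2+3 = 5 ✓

Line 2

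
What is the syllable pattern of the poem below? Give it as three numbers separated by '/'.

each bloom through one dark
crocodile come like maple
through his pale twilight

Line 1: each (1), bloom (1), through (1), one (1), dark (1) → 5
Line 2: crocodile (3), come (1), like (1), maple (2) → 7
Line 3: through (1), his (1), pale (1), twilight (2) → 5

5/7/5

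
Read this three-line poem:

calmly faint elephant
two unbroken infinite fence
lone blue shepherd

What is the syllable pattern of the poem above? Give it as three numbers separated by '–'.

6–8–4

Line 1: calmly(2) + faint(1) + elephant(3) = 6
Line 2: two(1) + unbroken(3) + infinite(3) + fence(1) = 8
Line 3: lone(1) + blue(1) + shepherd(2) = 4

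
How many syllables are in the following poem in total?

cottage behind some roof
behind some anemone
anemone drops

18

Line 1: cottage (2), behind (2), some (1), roof (1) → 6
Line 2: behind (2), some (1), anemone (4) → 7
Line 3: anemone (4), drops (1) → 5
Total: 6 + 7 + 5 = 18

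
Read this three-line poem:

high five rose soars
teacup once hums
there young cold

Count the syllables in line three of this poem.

3

Line three: there (1), young (1), cold (1) → 3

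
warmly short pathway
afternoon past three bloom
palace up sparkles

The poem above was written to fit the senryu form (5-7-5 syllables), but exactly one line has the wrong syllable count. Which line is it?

Line 1: warmly(2) + short(1) + pathway(2) = 5 ✓
Line 2: afternoon(3) + past(1) + three(1) + bloom(1) = 6 (expected 7)
Line 3: palace(2) + up(1) + sparkles(2) = 5 ✓

The second line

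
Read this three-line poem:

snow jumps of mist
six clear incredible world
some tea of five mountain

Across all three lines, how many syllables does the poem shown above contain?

Line 1: snow(1) + jumps(1) + of(1) + mist(1) = 4
Line 2: six(1) + clear(1) + incredible(4) + world(1) = 7
Line 3: some(1) + tea(1) + of(1) + five(1) + mountain(2) = 6
Total: 4 + 7 + 6 = 17

17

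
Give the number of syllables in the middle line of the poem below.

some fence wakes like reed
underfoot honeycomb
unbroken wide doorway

The middle line: underfoot(3) + honeycomb(3) = 6

6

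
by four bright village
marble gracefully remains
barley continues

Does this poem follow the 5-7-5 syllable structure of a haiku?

Yes

Line 1: by (1), four (1), bright (1), village (2) → 5 ✓
Line 2: marble (2), gracefully (3), remains (2) → 7 ✓
Line 3: barley (2), continues (3) → 5 ✓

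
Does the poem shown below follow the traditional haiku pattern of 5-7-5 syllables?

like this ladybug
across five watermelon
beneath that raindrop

Yes

Line 1: like(1) + this(1) + ladybug(3) = 5 ✓
Line 2: across(2) + five(1) + watermelon(4) = 7 ✓
Line 3: beneath(2) + that(1) + raindrop(2) = 5 ✓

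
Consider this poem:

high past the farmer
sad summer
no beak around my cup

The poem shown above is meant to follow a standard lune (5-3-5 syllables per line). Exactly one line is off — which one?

Line 1: "high past the farmer": 1+1+1+2 = 5 ✓
Line 2: "sad summer": 1+2 = 3 ✓
Line 3: "no beak around my cup": 1+1+2+1+1 = 6 (expected 5)

Line 3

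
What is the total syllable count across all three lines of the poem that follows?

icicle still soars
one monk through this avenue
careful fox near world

17

Line 1: icicle (3), still (1), soars (1) → 5
Line 2: one (1), monk (1), through (1), this (1), avenue (3) → 7
Line 3: careful (2), fox (1), near (1), world (1) → 5
Total: 5 + 7 + 5 = 17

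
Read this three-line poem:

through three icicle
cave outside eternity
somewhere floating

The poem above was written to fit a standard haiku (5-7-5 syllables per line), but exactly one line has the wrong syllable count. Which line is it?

Line 3

Line 1: through(1) + three(1) + icicle(3) = 5 ✓
Line 2: cave(1) + outside(2) + eternity(4) = 7 ✓
Line 3: somewhere(2) + floating(2) = 4 (expected 5)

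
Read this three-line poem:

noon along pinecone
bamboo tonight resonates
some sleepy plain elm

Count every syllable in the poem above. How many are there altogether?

Line 1: noon (1), along (2), pinecone (2) → 5
Line 2: bamboo (2), tonight (2), resonates (3) → 7
Line 3: some (1), sleepy (2), plain (1), elm (1) → 5
Total: 5 + 7 + 5 = 17

17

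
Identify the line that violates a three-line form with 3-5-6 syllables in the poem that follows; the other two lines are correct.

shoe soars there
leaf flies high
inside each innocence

Line 2

Line 1: shoe (1), soars (1), there (1) → 3 ✓
Line 2: leaf (1), flies (1), high (1) → 3 (expected 5)
Line 3: inside (2), each (1), innocence (3) → 6 ✓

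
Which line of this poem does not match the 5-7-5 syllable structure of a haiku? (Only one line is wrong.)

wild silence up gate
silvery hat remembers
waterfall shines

Line 1: wild(1) + silence(2) + up(1) + gate(1) = 5 ✓
Line 2: silvery(3) + hat(1) + remembers(3) = 7 ✓
Line 3: waterfall(3) + shines(1) = 4 (expected 5)

Line 3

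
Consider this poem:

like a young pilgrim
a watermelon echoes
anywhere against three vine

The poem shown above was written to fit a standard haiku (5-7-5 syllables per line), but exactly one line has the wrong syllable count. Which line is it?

Line 1: like(1) + a(1) + young(1) + pilgrim(2) = 5 ✓
Line 2: a(1) + watermelon(4) + echoes(2) = 7 ✓
Line 3: anywhere(3) + against(2) + three(1) + vine(1) = 7 (expected 5)

The third line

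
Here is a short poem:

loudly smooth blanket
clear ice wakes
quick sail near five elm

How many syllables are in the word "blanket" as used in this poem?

2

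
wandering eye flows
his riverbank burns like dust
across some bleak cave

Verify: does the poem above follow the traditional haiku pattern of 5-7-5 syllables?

Yes

Line 1: wandering(3) + eye(1) + flows(1) = 5 ✓
Line 2: his(1) + riverbank(3) + burns(1) + like(1) + dust(1) = 7 ✓
Line 3: across(2) + some(1) + bleak(1) + cave(1) = 5 ✓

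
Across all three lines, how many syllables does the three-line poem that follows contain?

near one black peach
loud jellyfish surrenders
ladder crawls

14

Line 1: near (1), one (1), black (1), peach (1) → 4
Line 2: loud (1), jellyfish (3), surrenders (3) → 7
Line 3: ladder (2), crawls (1) → 3
Total: 4 + 7 + 3 = 14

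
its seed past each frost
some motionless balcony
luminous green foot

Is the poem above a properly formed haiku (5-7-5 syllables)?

Yes

Line 1: its (1), seed (1), past (1), each (1), frost (1) → 5 ✓
Line 2: some (1), motionless (3), balcony (3) → 7 ✓
Line 3: luminous (3), green (1), foot (1) → 5 ✓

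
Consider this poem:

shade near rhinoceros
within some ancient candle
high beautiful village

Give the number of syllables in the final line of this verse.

The final line: "high beautiful village": 1+3+2 = 6

6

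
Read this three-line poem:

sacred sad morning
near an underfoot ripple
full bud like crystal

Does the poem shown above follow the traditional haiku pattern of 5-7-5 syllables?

Yes

Line 1: sacred(2) + sad(1) + morning(2) = 5 ✓
Line 2: near(1) + an(1) + underfoot(3) + ripple(2) = 7 ✓
Line 3: full(1) + bud(1) + like(1) + crystal(2) = 5 ✓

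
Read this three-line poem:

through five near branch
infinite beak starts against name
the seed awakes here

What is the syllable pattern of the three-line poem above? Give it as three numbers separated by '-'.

Line 1: through(1) + five(1) + near(1) + branch(1) = 4
Line 2: infinite(3) + beak(1) + starts(1) + against(2) + name(1) = 8
Line 3: the(1) + seed(1) + awakes(2) + here(1) = 5

4-8-5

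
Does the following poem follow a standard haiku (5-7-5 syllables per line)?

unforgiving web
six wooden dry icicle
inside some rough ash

Yes

Line 1: unforgiving (4), web (1) → 5 ✓
Line 2: six (1), wooden (2), dry (1), icicle (3) → 7 ✓
Line 3: inside (2), some (1), rough (1), ash (1) → 5 ✓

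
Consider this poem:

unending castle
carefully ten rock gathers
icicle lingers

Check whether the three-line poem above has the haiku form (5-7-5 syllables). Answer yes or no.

Yes

Line 1: unending(3) + castle(2) = 5 ✓
Line 2: carefully(3) + ten(1) + rock(1) + gathers(2) = 7 ✓
Line 3: icicle(3) + lingers(2) = 5 ✓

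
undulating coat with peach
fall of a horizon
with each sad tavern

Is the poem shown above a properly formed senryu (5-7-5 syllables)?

Line 1: undulating (4), coat (1), with (1), peach (1) → 7 (expected 5)
Line 2: fall (1), of (1), a (1), horizon (3) → 6 (expected 7)
Line 3: with (1), each (1), sad (1), tavern (2) → 5 ✓

No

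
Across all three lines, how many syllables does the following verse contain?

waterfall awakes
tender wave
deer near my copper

Line 1: waterfall(3) + awakes(2) = 5
Line 2: tender(2) + wave(1) = 3
Line 3: deer(1) + near(1) + my(1) + copper(2) = 5
Total: 5 + 3 + 5 = 13

13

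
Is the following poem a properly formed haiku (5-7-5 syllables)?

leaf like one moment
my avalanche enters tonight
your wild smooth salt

No

Line 1: "leaf like one moment": 1+1+1+2 = 5 ✓
Line 2: "my avalanche enters tonight": 1+3+2+2 = 8 (expected 7)
Line 3: "your wild smooth salt": 1+1+1+1 = 4 (expected 5)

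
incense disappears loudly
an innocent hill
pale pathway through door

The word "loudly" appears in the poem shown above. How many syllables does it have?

"loudly" has 2 syllables.

2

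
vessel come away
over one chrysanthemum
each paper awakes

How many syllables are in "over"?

2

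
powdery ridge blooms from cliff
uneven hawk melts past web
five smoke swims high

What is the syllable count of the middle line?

7

The middle line: uneven (3), hawk (1), melts (1), past (1), web (1) → 7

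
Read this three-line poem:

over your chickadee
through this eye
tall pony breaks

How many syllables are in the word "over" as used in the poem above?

"over" has 2 syllables.

2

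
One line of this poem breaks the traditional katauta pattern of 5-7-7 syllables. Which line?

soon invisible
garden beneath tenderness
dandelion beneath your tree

The third line

Line 1: soon (1), invisible (4) → 5 ✓
Line 2: garden (2), beneath (2), tenderness (3) → 7 ✓
Line 3: dandelion (4), beneath (2), your (1), tree (1) → 8 (expected 7)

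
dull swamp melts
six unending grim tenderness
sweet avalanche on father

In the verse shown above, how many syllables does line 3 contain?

Line 3: sweet(1) + avalanche(3) + on(1) + father(2) = 7

7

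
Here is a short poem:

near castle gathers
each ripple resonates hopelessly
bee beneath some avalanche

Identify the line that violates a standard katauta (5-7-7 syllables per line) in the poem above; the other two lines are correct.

Line 1: "near castle gathers": 1+2+2 = 5 ✓
Line 2: "each ripple resonates hopelessly": 1+2+3+3 = 9 (expected 7)
Line 3: "bee beneath some avalanche": 1+2+1+3 = 7 ✓

The second line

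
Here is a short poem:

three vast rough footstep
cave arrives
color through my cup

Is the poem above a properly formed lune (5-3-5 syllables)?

Yes

Line 1: "three vast rough footstep": 1+1+1+2 = 5 ✓
Line 2: "cave arrives": 1+2 = 3 ✓
Line 3: "color through my cup": 2+1+1+1 = 5 ✓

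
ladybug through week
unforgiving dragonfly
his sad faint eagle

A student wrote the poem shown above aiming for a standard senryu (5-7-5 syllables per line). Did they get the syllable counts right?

Yes

Line 1: "ladybug through week": 3+1+1 = 5 ✓
Line 2: "unforgiving dragonfly": 4+3 = 7 ✓
Line 3: "his sad faint eagle": 1+1+1+2 = 5 ✓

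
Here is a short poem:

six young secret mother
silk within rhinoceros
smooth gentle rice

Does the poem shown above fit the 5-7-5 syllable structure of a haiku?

Line 1: "six young secret mother": 1+1+2+2 = 6 (expected 5)
Line 2: "silk within rhinoceros": 1+2+4 = 7 ✓
Line 3: "smooth gentle rice": 1+2+1 = 4 (expected 5)

No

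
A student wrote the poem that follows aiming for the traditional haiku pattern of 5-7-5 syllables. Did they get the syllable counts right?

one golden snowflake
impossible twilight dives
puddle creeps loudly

Line 1: "one golden snowflake": 1+2+2 = 5 ✓
Line 2: "impossible twilight dives": 4+2+1 = 7 ✓
Line 3: "puddle creeps loudly": 2+1+2 = 5 ✓

Yes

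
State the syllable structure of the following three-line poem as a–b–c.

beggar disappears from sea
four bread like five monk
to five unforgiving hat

Line 1: beggar (2), disappears (3), from (1), sea (1) → 7
Line 2: four (1), bread (1), like (1), five (1), monk (1) → 5
Line 3: to (1), five (1), unforgiving (4), hat (1) → 7

7–5–7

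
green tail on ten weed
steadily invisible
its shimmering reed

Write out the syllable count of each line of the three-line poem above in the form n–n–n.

Line 1: green(1) + tail(1) + on(1) + ten(1) + weed(1) = 5
Line 2: steadily(3) + invisible(4) = 7
Line 3: its(1) + shimmering(3) + reed(1) = 5

5–7–5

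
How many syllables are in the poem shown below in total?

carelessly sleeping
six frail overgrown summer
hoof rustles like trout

Line 1: "carelessly sleeping": 3+2 = 5
Line 2: "six frail overgrown summer": 1+1+3+2 = 7
Line 3: "hoof rustles like trout": 1+2+1+1 = 5
Total: 5 + 7 + 5 = 17

17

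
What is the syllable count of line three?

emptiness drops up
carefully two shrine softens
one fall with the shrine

5

Line three: one(1) + fall(1) + with(1) + the(1) + shrine(1) = 5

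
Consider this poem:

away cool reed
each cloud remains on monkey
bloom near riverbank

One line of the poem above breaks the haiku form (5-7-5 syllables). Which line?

Line 1: away (2), cool (1), reed (1) → 4 (expected 5)
Line 2: each (1), cloud (1), remains (2), on (1), monkey (2) → 7 ✓
Line 3: bloom (1), near (1), riverbank (3) → 5 ✓

Line 1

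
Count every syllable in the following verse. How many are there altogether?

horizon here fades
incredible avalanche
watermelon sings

17

Line 1: horizon (3), here (1), fades (1) → 5
Line 2: incredible (4), avalanche (3) → 7
Line 3: watermelon (4), sings (1) → 5
Total: 5 + 7 + 5 = 17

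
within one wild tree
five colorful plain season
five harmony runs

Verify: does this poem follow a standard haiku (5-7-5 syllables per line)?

Line 1: "within one wild tree": 2+1+1+1 = 5 ✓
Line 2: "five colorful plain season": 1+3+1+2 = 7 ✓
Line 3: "five harmony runs": 1+3+1 = 5 ✓

Yes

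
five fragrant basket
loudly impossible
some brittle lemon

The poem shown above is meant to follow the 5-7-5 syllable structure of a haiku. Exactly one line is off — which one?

Line 1: five (1), fragrant (2), basket (2) → 5 ✓
Line 2: loudly (2), impossible (4) → 6 (expected 7)
Line 3: some (1), brittle (2), lemon (2) → 5 ✓

Line 2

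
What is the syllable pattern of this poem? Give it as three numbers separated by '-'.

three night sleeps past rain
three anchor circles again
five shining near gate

Line 1: "three night sleeps past rain": 1+1+1+1+1 = 5
Line 2: "three anchor circles again": 1+2+2+2 = 7
Line 3: "five shining near gate": 1+2+1+1 = 5

5-7-5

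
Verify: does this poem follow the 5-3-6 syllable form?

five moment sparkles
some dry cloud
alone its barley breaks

Line 1: five(1) + moment(2) + sparkles(2) = 5 ✓
Line 2: some(1) + dry(1) + cloud(1) = 3 ✓
Line 3: alone(2) + its(1) + barley(2) + breaks(1) = 6 ✓

Yes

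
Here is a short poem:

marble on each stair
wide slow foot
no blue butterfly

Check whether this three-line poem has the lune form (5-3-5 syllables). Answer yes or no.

Yes

Line 1: marble(2) + on(1) + each(1) + stair(1) = 5 ✓
Line 2: wide(1) + slow(1) + foot(1) = 3 ✓
Line 3: no(1) + blue(1) + butterfly(3) = 5 ✓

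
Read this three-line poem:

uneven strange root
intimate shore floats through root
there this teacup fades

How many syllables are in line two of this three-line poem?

7

Line two: "intimate shore floats through root": 3+1+1+1+1 = 7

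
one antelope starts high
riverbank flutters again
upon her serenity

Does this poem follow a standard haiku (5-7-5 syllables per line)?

Line 1: one (1), antelope (3), starts (1), high (1) → 6 (expected 5)
Line 2: riverbank (3), flutters (2), again (2) → 7 ✓
Line 3: upon (2), her (1), serenity (4) → 7 (expected 5)

No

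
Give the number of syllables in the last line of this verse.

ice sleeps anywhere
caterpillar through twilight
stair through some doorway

The last line: "stair through some doorway": 1+1+1+2 = 5

5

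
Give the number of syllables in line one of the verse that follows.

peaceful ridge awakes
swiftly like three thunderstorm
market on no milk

5

Line one: peaceful(2) + ridge(1) + awakes(2) = 5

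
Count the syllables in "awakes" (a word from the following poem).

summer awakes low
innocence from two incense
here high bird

"awakes" has 2 syllables.

2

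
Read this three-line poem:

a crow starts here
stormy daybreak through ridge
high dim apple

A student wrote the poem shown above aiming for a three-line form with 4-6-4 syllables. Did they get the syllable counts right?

Yes

Line 1: "a crow starts here": 1+1+1+1 = 4 ✓
Line 2: "stormy daybreak through ridge": 2+2+1+1 = 6 ✓
Line 3: "high dim apple": 1+1+2 = 4 ✓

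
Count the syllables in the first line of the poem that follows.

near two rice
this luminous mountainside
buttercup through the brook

3

The first line: near(1) + two(1) + rice(1) = 3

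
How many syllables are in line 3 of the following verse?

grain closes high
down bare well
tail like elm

Line 3: tail(1) + like(1) + elm(1) = 3

3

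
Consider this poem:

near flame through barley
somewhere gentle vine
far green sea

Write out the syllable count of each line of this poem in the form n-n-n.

Line 1: "near flame through barley": 1+1+1+2 = 5
Line 2: "somewhere gentle vine": 2+2+1 = 5
Line 3: "far green sea": 1+1+1 = 3

5-5-3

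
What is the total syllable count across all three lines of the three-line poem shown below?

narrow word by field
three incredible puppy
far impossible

17

Line 1: "narrow word by field": 2+1+1+1 = 5
Line 2: "three incredible puppy": 1+4+2 = 7
Line 3: "far impossible": 1+4 = 5
Total: 5 + 7 + 5 = 17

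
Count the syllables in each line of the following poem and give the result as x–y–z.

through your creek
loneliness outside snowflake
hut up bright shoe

Line 1: "through your creek": 1+1+1 = 3
Line 2: "loneliness outside snowflake": 3+2+2 = 7
Line 3: "hut up bright shoe": 1+1+1+1 = 4

3–7–4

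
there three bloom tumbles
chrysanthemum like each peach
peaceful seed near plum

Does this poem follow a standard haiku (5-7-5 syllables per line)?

Yes

Line 1: there (1), three (1), bloom (1), tumbles (2) → 5 ✓
Line 2: chrysanthemum (4), like (1), each (1), peach (1) → 7 ✓
Line 3: peaceful (2), seed (1), near (1), plum (1) → 5 ✓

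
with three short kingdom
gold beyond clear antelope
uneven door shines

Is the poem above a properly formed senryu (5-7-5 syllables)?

Line 1: with(1) + three(1) + short(1) + kingdom(2) = 5 ✓
Line 2: gold(1) + beyond(2) + clear(1) + antelope(3) = 7 ✓
Line 3: uneven(3) + door(1) + shines(1) = 5 ✓

Yes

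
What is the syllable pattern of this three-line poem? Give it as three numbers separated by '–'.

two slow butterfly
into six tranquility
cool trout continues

5–7–5

Line 1: two(1) + slow(1) + butterfly(3) = 5
Line 2: into(2) + six(1) + tranquility(4) = 7
Line 3: cool(1) + trout(1) + continues(3) = 5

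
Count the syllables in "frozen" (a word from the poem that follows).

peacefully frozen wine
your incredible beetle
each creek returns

"frozen" has 2 syllables.

2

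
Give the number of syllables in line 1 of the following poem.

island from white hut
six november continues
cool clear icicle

Line 1: island(2) + from(1) + white(1) + hut(1) = 5

5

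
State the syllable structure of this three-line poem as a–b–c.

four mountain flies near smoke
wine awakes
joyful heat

Line 1: four (1), mountain (2), flies (1), near (1), smoke (1) → 6
Line 2: wine (1), awakes (2) → 3
Line 3: joyful (2), heat (1) → 3

6–3–3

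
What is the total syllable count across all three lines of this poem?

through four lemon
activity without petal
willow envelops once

18

Line 1: through (1), four (1), lemon (2) → 4
Line 2: activity (4), without (2), petal (2) → 8
Line 3: willow (2), envelops (3), once (1) → 6
Total: 4 + 8 + 6 = 18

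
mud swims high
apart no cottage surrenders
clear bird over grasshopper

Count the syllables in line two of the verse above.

Line two: apart(2) + no(1) + cottage(2) + surrenders(3) = 8

8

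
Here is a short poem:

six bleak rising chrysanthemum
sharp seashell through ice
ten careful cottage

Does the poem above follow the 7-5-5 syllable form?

No

Line 1: six (1), bleak (1), rising (2), chrysanthemum (4) → 8 (expected 7)
Line 2: sharp (1), seashell (2), through (1), ice (1) → 5 ✓
Line 3: ten (1), careful (2), cottage (2) → 5 ✓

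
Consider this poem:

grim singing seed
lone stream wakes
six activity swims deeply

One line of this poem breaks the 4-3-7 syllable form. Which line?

Line 1: grim(1) + singing(2) + seed(1) = 4 ✓
Line 2: lone(1) + stream(1) + wakes(1) = 3 ✓
Line 3: six(1) + activity(4) + swims(1) + deeply(2) = 8 (expected 7)

The third line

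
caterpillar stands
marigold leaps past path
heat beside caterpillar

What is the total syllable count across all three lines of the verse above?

Line 1: caterpillar (4), stands (1) → 5
Line 2: marigold (3), leaps (1), past (1), path (1) → 6
Line 3: heat (1), beside (2), caterpillar (4) → 7
Total: 5 + 6 + 7 = 18

18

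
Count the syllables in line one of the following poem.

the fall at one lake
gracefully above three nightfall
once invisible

5

Line one: the(1) + fall(1) + at(1) + one(1) + lake(1) = 5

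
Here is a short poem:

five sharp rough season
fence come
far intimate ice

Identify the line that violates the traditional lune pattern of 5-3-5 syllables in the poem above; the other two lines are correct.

Line 2

Line 1: "five sharp rough season": 1+1+1+2 = 5 ✓
Line 2: "fence come": 1+1 = 2 (expected 3)
Line 3: "far intimate ice": 1+3+1 = 5 ✓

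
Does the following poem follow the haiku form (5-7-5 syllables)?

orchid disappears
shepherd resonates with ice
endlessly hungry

Line 1: orchid(2) + disappears(3) = 5 ✓
Line 2: shepherd(2) + resonates(3) + with(1) + ice(1) = 7 ✓
Line 3: endlessly(3) + hungry(2) = 5 ✓

Yes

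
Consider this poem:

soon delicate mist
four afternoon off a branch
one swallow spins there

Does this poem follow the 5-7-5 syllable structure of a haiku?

Yes

Line 1: soon (1), delicate (3), mist (1) → 5 ✓
Line 2: four (1), afternoon (3), off (1), a (1), branch (1) → 7 ✓
Line 3: one (1), swallow (2), spins (1), there (1) → 5 ✓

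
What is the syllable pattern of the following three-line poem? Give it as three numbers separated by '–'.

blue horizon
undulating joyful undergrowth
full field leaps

4–9–3

Line 1: blue (1), horizon (3) → 4
Line 2: undulating (4), joyful (2), undergrowth (3) → 9
Line 3: full (1), field (1), leaps (1) → 3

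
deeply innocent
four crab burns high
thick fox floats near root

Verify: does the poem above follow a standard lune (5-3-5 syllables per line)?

Line 1: deeply(2) + innocent(3) = 5 ✓
Line 2: four(1) + crab(1) + burns(1) + high(1) = 4 (expected 3)
Line 3: thick(1) + fox(1) + floats(1) + near(1) + root(1) = 5 ✓

No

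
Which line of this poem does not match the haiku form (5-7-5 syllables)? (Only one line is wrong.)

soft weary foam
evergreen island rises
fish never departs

Line 1: "soft weary foam": 1+2+1 = 4 (expected 5)
Line 2: "evergreen island rises": 3+2+2 = 7 ✓
Line 3: "fish never departs": 1+2+2 = 5 ✓

Line 1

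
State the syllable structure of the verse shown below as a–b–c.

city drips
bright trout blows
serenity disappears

Line 1: city (2), drips (1) → 3
Line 2: bright (1), trout (1), blows (1) → 3
Line 3: serenity (4), disappears (3) → 7

3–3–7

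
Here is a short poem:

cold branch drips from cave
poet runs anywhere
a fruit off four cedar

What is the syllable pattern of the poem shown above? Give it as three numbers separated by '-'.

5-6-6

Line 1: cold (1), branch (1), drips (1), from (1), cave (1) → 5
Line 2: poet (2), runs (1), anywhere (3) → 6
Line 3: a (1), fruit (1), off (1), four (1), cedar (2) → 6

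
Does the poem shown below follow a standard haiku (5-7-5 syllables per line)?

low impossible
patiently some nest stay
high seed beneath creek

No

Line 1: "low impossible": 1+4 = 5 ✓
Line 2: "patiently some nest stay": 3+1+1+1 = 6 (expected 7)
Line 3: "high seed beneath creek": 1+1+2+1 = 5 ✓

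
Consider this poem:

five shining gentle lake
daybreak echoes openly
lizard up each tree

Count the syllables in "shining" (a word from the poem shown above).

2

"shining" has 2 syllables.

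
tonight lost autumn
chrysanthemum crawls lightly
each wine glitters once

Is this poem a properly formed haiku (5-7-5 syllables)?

Line 1: tonight (2), lost (1), autumn (2) → 5 ✓
Line 2: chrysanthemum (4), crawls (1), lightly (2) → 7 ✓
Line 3: each (1), wine (1), glitters (2), once (1) → 5 ✓

Yes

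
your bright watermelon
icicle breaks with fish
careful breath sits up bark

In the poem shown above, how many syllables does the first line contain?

6

The first line: "your bright watermelon": 1+1+4 = 6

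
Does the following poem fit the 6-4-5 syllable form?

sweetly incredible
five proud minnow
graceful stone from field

Line 1: sweetly (2), incredible (4) → 6 ✓
Line 2: five (1), proud (1), minnow (2) → 4 ✓
Line 3: graceful (2), stone (1), from (1), field (1) → 5 ✓

Yes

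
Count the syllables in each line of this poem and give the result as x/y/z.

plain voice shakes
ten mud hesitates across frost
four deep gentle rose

Line 1: plain(1) + voice(1) + shakes(1) = 3
Line 2: ten(1) + mud(1) + hesitates(3) + across(2) + frost(1) = 8
Line 3: four(1) + deep(1) + gentle(2) + rose(1) = 5

3/8/5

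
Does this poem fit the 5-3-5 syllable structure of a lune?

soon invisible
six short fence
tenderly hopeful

Yes

Line 1: soon (1), invisible (4) → 5 ✓
Line 2: six (1), short (1), fence (1) → 3 ✓
Line 3: tenderly (3), hopeful (2) → 5 ✓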